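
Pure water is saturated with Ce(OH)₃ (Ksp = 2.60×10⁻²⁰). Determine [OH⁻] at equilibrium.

Ce(OH)₃(s) ⇌ Ce³⁺(aq) + 3 OH⁻(aq)
With molar solubility s: [Ce³⁺] = s, [OH⁻] = 3s.
Ksp = [Ce³⁺][OH⁻]^3 = s · (3s)^3 = 27s^4 = 2.60×10⁻²⁰
s = 5.57×10⁻⁶ mol/L
[OH⁻] = 3s = 1.67×10⁻⁵ mol/L

1.67×10⁻⁵ M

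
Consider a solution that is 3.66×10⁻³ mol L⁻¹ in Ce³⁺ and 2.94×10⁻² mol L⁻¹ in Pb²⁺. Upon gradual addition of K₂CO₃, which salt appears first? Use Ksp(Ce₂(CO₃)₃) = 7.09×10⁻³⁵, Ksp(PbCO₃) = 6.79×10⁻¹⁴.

PbCO₃

A salt starts to precipitate once the ion product Q reaches its Ksp.
For Ce₂(CO₃)₃: [CO₃²⁻] = (Ksp/[Ce³⁺]^2)^(1/3) = 1.74×10⁻¹⁰ mol L⁻¹
For PbCO₃: [CO₃²⁻] = (Ksp/[Pb²⁺]) = 2.31×10⁻¹² mol L⁻¹
PbCO₃ requires the lower [CO₃²⁻], so it precipitates first.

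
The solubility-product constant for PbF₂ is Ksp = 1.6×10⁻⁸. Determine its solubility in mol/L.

1.6×10⁻³ M

PbF₂(s) ⇌ Pb²⁺(aq) + 2 F⁻(aq)
Let s be the molar solubility. Then [Pb²⁺] = s and [F⁻] = 2s.
Ksp = [Pb²⁺][F⁻]^2 = s · (2s)^2 = 4s^3
4s^3 = 1.6×10⁻⁸  ⇒  s^3 = 4.0×10⁻⁹
s = (4.0×10⁻⁹)^(1/3) = 1.6×10⁻³ M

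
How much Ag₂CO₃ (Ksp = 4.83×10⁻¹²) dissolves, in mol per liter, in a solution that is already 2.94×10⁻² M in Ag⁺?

Ag₂CO₃(s) ⇌ 2 Ag⁺(aq) + CO₃²⁻(aq)
Ag⁺ is already present at 2.94×10⁻² M. If s mol/L of Ag₂CO₃ dissolves, [CO₃²⁻] = s while [Ag⁺] ≈ 2.94×10⁻² M.
Ksp = [Ag⁺]^2[CO₃²⁻] = (2.94×10⁻²)^2s
s = 4.83×10⁻¹² / (2.94×10⁻²)^2 = 5.59×10⁻⁹
s = 5.59×10⁻⁹ M

5.59×10⁻⁹ M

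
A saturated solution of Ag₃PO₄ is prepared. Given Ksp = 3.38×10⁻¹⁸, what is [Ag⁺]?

5.64×10⁻⁵ M

Ag₃PO₄(s) ⇌ 3 Ag⁺(aq) + PO₄³⁻(aq)
For each mole of Ag₃PO₄ that dissolves per liter, [Ag⁺] = 3s and [PO₄³⁻] = s; let s denote this solubility.
Ksp = [Ag⁺]^3[PO₄³⁻] = (3s)^3 · s = 27s^4 = 3.38×10⁻¹⁸
s = 1.88×10⁻⁵ mol/L
[Ag⁺] = 3s = 5.64×10⁻⁵ mol/L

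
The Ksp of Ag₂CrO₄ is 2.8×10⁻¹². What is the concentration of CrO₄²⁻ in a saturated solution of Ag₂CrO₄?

8.9×10⁻⁵ M

Ag₂CrO₄(s) ⇌ 2 Ag⁺(aq) + CrO₄²⁻(aq)
Let s be the molar solubility. Then [Ag⁺] = 2s and [CrO₄²⁻] = s.
Ksp = [Ag⁺]^2[CrO₄²⁻] = (2s)^2 · s = 4s^3 = 2.8×10⁻¹²
s = 8.9×10⁻⁵ M
[CrO₄²⁻] = s = 8.9×10⁻⁵ M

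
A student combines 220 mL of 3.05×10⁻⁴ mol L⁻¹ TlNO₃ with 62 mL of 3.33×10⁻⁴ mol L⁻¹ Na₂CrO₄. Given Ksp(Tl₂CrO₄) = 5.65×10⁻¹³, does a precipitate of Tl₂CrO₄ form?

Yes

The combined volume is 282 mL.
[Tl⁺] = (3.05×10⁻⁴)(220)/282 = 2.38×10⁻⁴ mol L⁻¹
[CrO₄²⁻] = (3.33×10⁻⁴)(62)/282 = 7.32×10⁻⁵ mol L⁻¹
Q = [Tl⁺]^2[CrO₄²⁻] = 4.15×10⁻¹²
Since Q (4.15×10⁻¹²) exceeds Ksp (5.65×10⁻¹³), Tl₂CrO₄ will precipitate.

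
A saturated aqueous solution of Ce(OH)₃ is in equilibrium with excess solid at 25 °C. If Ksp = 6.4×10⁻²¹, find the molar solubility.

3.9×10⁻⁶ M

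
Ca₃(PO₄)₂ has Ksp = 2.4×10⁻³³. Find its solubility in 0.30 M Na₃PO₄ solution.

Ca₃(PO₄)₂(s) ⇌ 3 Ca²⁺(aq) + 2 PO₄³⁻(aq)
The solution already contains PO₄³⁻ at 0.30 M. Let s be the molar solubility of Ca₃(PO₄)₂.
[PO₄³⁻] ≈ 0.30 M (common ion dominates); [Ca²⁺] = 3s.
Ksp = [Ca²⁺]^3[PO₄³⁻]^2 = (3s)^3(0.30)^2
(3s)^3 = 2.4×10⁻³³ / (0.30)^2 = 2.7×10⁻³²
s = 1.0×10⁻¹¹ M

1.0×10⁻¹¹ M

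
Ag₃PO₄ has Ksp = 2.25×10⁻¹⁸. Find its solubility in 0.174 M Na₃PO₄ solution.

7.82×10⁻⁷ M

Ag₃PO₄(s) ⇌ 3 Ag⁺(aq) + PO₄³⁻(aq)
PO₄³⁻ is already present at 0.174 M. If s mol/L of Ag₃PO₄ dissolves, [Ag⁺] = 3s while [PO₄³⁻] ≈ 0.174 M.
Ksp = [Ag⁺]^3[PO₄³⁻] = (3s)^3(0.174)
(3s)^3 = 2.25×10⁻¹⁸ / (0.174) = 1.29×10⁻¹⁷
s = 7.82×10⁻⁷ M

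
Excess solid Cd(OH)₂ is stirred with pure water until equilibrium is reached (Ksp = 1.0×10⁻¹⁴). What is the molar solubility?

Cd(OH)₂(s) ⇌ Cd²⁺(aq) + 2 OH⁻(aq)
For each mole of Cd(OH)₂ that dissolves per liter, [Cd²⁺] = s and [OH⁻] = 2s; let s denote this solubility.
Ksp = [Cd²⁺][OH⁻]^2 = s · (2s)^2 = 4s^3
4s^3 = 1.0×10⁻¹⁴  ⇒  s^3 = 2.5×10⁻¹⁵
s = (2.5×10⁻¹⁵)^(1/3) = 1.4×10⁻⁵ mol/L

1.4×10⁻⁵ M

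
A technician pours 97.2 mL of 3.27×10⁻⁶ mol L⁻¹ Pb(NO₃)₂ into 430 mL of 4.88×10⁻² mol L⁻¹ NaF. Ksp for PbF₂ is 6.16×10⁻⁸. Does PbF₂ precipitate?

Total volume after mixing = 97.2 + 430 = 527.2 mL.
[Pb²⁺] = (3.27×10⁻⁶)(97.2)/527.2 = 6.03×10⁻⁷ mol L⁻¹
[F⁻] = (4.88×10⁻²)(430)/527.2 = 3.98×10⁻² mol L⁻¹
Q = [Pb²⁺][F⁻]^2 = 9.55×10⁻¹⁰
Since Q (9.55×10⁻¹⁰) is less than Ksp (6.16×10⁻⁸), no PbF₂ precipitates.

No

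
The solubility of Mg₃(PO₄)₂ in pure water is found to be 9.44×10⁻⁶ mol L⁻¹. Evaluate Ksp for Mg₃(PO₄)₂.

Ksp = 8.10×10⁻²⁴

Mg₃(PO₄)₂(s) ⇌ 3 Mg²⁺(aq) + 2 PO₄³⁻(aq)
Let s be the molar solubility. Then [Mg²⁺] = 3s and [PO₄³⁻] = 2s.
Ksp = [Mg²⁺]^3[PO₄³⁻]^2 = (3s)^3 · (2s)^2 = 108s^5
Ksp = 108 × (9.44×10⁻⁶)^5 = 8.10×10⁻²⁴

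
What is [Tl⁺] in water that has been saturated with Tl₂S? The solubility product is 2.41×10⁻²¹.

Tl₂S(s) ⇌ 2 Tl⁺(aq) + S²⁻(aq)
Let s be the molar solubility. Then [Tl⁺] = 2s and [S²⁻] = s.
Ksp = [Tl⁺]^2[S²⁻] = (2s)^2 · s = 4s^3 = 2.41×10⁻²¹
s = 8.45×10⁻⁸ mol L⁻¹
[Tl⁺] = 2s = 1.69×10⁻⁷ mol L⁻¹

1.69×10⁻⁷ M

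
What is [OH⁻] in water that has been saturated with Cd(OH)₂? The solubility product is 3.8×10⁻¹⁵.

Cd(OH)₂(s) ⇌ Cd²⁺(aq) + 2 OH⁻(aq)
Call the molar solubility s, so that [Cd²⁺] = s and [OH⁻] = 2s.
Ksp = [Cd²⁺][OH⁻]^2 = s · (2s)^2 = 4s^3 = 3.8×10⁻¹⁵
s = 9.8×10⁻⁶ mol/L
[OH⁻] = 2s = 2.0×10⁻⁵ mol/L

2.0×10⁻⁵ M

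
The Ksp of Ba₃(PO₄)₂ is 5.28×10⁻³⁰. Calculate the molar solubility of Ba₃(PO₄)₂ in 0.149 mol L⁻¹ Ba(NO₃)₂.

2.00×10⁻¹⁴ M

Ba₃(PO₄)₂(s) ⇌ 3 Ba²⁺(aq) + 2 PO₄³⁻(aq)
The solution already contains Ba²⁺ at 0.149 mol L⁻¹. Let s be the molar solubility of Ba₃(PO₄)₂.
[Ba²⁺] ≈ 0.149 mol L⁻¹ (common ion dominates); [PO₄³⁻] = 2s.
Ksp = [Ba²⁺]^3[PO₄³⁻]^2 = (0.149)^3(2s)^2
(2s)^2 = 5.28×10⁻³⁰ / (0.149)^3 = 1.60×10⁻²⁷
s = 2.00×10⁻¹⁴ mol L⁻¹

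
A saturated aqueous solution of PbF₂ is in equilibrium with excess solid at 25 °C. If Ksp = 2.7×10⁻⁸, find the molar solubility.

PbF₂(s) ⇌ Pb²⁺(aq) + 2 F⁻(aq)
Call the molar solubility s, so that [Pb²⁺] = s and [F⁻] = 2s.
Ksp = [Pb²⁺][F⁻]^2 = s · (2s)^2 = 4s^3
4s^3 = 2.7×10⁻⁸  ⇒  s^3 = 6.8×10⁻⁹
s = 1.9×10⁻³ M

1.9×10⁻³ M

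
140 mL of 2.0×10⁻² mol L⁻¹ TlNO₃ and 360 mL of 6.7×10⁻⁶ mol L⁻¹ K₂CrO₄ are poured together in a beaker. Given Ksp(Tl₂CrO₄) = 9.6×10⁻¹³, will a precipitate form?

Yes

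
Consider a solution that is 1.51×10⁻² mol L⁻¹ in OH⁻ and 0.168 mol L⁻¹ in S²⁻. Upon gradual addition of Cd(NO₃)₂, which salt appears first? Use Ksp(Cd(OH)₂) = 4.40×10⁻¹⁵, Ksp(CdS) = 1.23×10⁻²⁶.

Precipitation begins when Q = Ksp.
For Cd(OH)₂: [Cd²⁺] = (Ksp/[OH⁻]^2) = 1.93×10⁻¹¹ mol L⁻¹
For CdS: [Cd²⁺] = (Ksp/[S²⁻]) = 7.32×10⁻²⁶ mol L⁻¹
CdS requires the lower [Cd²⁺], so it precipitates first.

CdS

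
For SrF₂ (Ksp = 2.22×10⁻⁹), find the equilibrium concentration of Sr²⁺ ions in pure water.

8.22×10⁻⁴ M

SrF₂(s) ⇌ Sr²⁺(aq) + 2 F⁻(aq)
For each mole of SrF₂ that dissolves per liter, [Sr²⁺] = s and [F⁻] = 2s; let s denote this solubility.
Ksp = [Sr²⁺][F⁻]^2 = s · (2s)^2 = 4s^3 = 2.22×10⁻⁹
s = 8.22×10⁻⁴ mol/L
[Sr²⁺] = s = 8.22×10⁻⁴ mol/L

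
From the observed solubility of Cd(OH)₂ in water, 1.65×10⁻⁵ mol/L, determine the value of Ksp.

Cd(OH)₂(s) ⇌ Cd²⁺(aq) + 2 OH⁻(aq)
If s mol/L of Cd(OH)₂ dissolves, [Cd²⁺] = s and [OH⁻] = 2s.
Ksp = [Cd²⁺][OH⁻]^2 = s · (2s)^2 = 4s^3
Ksp = 4 × (1.65×10⁻⁵)^3 = 1.80×10⁻¹⁴

Ksp = 1.80×10⁻¹⁴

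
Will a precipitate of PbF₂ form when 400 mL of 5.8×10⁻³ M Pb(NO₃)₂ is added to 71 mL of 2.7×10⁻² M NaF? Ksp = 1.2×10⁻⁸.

After mixing, V = 400 mL + 71 mL = 471 mL.
[Pb²⁺] = (5.8×10⁻³)(400)/471 = 4.9×10⁻³ M
[F⁻] = (2.7×10⁻²)(71)/471 = 4.1×10⁻³ M
Q = [Pb²⁺][F⁻]^2 = 8.2×10⁻⁸
Since Q (8.2×10⁻⁸) exceeds Ksp (1.2×10⁻⁸), PbF₂ will precipitate.

Yes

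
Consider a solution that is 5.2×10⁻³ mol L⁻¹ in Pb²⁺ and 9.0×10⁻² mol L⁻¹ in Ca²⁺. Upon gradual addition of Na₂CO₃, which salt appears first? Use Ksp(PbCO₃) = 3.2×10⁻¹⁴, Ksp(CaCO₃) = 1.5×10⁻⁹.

Each salt precipitates once Q = Ksp for that salt.
For PbCO₃: [CO₃²⁻] = (Ksp/[Pb²⁺]) = 6.2×10⁻¹² mol L⁻¹
For CaCO₃: [CO₃²⁻] = (Ksp/[Ca²⁺]) = 1.7×10⁻⁸ mol L⁻¹
The smaller threshold [CO₃²⁻] is reached first, so PbCO₃ precipitates first.

PbCO₃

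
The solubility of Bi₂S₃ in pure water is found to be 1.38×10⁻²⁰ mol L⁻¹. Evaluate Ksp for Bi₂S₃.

Ksp = 5.41×10⁻⁹⁸

Bi₂S₃(s) ⇌ 2 Bi³⁺(aq) + 3 S²⁻(aq)
Call the molar solubility s, so that [Bi³⁺] = 2s and [S²⁻] = 3s.
Ksp = [Bi³⁺]^2[S²⁻]^3 = (2s)^2 · (3s)^3 = 108s^5
Ksp = 108 × (1.38×10⁻²⁰)^5 = 5.41×10⁻⁹⁸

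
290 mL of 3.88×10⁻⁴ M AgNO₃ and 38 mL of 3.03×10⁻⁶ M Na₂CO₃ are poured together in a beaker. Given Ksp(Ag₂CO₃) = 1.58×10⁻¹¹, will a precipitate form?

After mixing, V = 290 mL + 38 mL = 328 mL.
[Ag⁺] = (3.88×10⁻⁴)(290)/328 = 3.43×10⁻⁴ M
[CO₃²⁻] = (3.03×10⁻⁶)(38)/328 = 3.51×10⁻⁷ M
Q = [Ag⁺]^2[CO₃²⁻] = 4.13×10⁻¹⁴
Q < Ksp (4.13×10⁻¹⁴ vs 1.58×10⁻¹¹); the solution remains unsaturated and no precipitate forms.

No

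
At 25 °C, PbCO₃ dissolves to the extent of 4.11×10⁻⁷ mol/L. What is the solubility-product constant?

Ksp = 1.69×10⁻¹³

PbCO₃(s) ⇌ Pb²⁺(aq) + CO₃²⁻(aq)
Let s be the molar solubility. Then [Pb²⁺] = s and [CO₃²⁻] = s.
Ksp = [Pb²⁺][CO₃²⁻] = s · s = s^2
Ksp = (4.11×10⁻⁷)^2 = 1.69×10⁻¹³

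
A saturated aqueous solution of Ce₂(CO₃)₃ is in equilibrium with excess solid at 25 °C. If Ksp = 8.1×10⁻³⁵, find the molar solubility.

Ce₂(CO₃)₃(s) ⇌ 2 Ce³⁺(aq) + 3 CO₃²⁻(aq)
If s mol/L of Ce₂(CO₃)₃ dissolves, [Ce³⁺] = 2s and [CO₃²⁻] = 3s.
Ksp = [Ce³⁺]^2[CO₃²⁻]^3 = (2s)^2 · (3s)^3 = 108s^5
108s^5 = 8.1×10⁻³⁵  ⇒  s^5 = 7.5×10⁻³⁷
s = 6.0×10⁻⁸ mol/L

6.0×10⁻⁸ M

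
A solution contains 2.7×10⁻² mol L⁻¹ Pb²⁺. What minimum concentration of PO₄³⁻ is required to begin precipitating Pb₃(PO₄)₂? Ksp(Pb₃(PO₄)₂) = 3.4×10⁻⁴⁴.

The threshold for precipitation is Q = Ksp.
Pb₃(PO₄)₂(s) ⇌ 3 Pb²⁺(aq) + 2 PO₄³⁻(aq)
Ksp = [Pb²⁺]^3[PO₄³⁻]^2 = [PO₄³⁻]^2(2.7×10⁻²)^3
[PO₄³⁻]^2 = 3.4×10⁻⁴⁴ / (2.7×10⁻²)^3 = 1.7×10⁻³⁹
[PO₄³⁻] = 4.2×10⁻²⁰ mol L⁻¹

4.2×10⁻²⁰ M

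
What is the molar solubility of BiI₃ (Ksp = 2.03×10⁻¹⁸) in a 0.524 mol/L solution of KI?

1.41×10⁻¹⁷ M

BiI₃(s) ⇌ Bi³⁺(aq) + 3 I⁻(aq)
The solution already contains I⁻ at 0.524 mol/L. Let s be the molar solubility of BiI₃.
[I⁻] ≈ 0.524 mol/L (common ion dominates); [Bi³⁺] = s.
Ksp = [Bi³⁺][I⁻]^3 = s(0.524)^3
s = 2.03×10⁻¹⁸ / (0.524)^3 = 1.41×10⁻¹⁷
s = 1.41×10⁻¹⁷ mol/L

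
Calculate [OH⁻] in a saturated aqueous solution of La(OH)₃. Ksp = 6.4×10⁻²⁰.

2.1×10⁻⁵ M

La(OH)₃(s) ⇌ La³⁺(aq) + 3 OH⁻(aq)
Call the molar solubility s, so that [La³⁺] = s and [OH⁻] = 3s.
Ksp = [La³⁺][OH⁻]^3 = s · (3s)^3 = 27s^4 = 6.4×10⁻²⁰
s = 7.0×10⁻⁶ mol L⁻¹
[OH⁻] = 3s = 2.1×10⁻⁵ mol L⁻¹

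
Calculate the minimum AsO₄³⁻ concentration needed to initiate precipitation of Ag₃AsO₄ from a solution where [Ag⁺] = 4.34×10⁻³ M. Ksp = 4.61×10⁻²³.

5.64×10⁻¹⁶ M

A salt starts to precipitate once the ion product Q reaches its Ksp.
Ag₃AsO₄(s) ⇌ 3 Ag⁺(aq) + AsO₄³⁻(aq)
Ksp = [Ag⁺]^3[AsO₄³⁻] = [AsO₄³⁻](4.34×10⁻³)^3
[AsO₄³⁻] = 4.61×10⁻²³ / (4.34×10⁻³)^3 = 5.64×10⁻¹⁶
[AsO₄³⁻] = 5.64×10⁻¹⁶ M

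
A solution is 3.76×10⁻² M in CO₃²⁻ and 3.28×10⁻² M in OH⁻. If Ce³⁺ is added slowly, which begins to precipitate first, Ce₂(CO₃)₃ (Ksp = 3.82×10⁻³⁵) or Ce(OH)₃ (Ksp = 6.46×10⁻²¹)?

A salt starts to precipitate once the ion product Q reaches its Ksp.
For Ce₂(CO₃)₃: [Ce³⁺] = (Ksp/[CO₃²⁻]^3)^(1/2) = 8.48×10⁻¹⁶ M
For Ce(OH)₃: [Ce³⁺] = (Ksp/[OH⁻]^3) = 1.83×10⁻¹⁶ M
The smaller threshold [Ce³⁺] is reached first, so Ce(OH)₃ precipitates first.

Ce(OH)₃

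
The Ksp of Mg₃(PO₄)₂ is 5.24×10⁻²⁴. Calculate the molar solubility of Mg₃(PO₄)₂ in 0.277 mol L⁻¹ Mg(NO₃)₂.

7.85×10⁻¹² M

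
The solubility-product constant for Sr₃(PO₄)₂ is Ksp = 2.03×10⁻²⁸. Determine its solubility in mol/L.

1.13×10⁻⁶ M

Sr₃(PO₄)₂(s) ⇌ 3 Sr²⁺(aq) + 2 PO₄³⁻(aq)
If s mol/L of Sr₃(PO₄)₂ dissolves, [Sr²⁺] = 3s and [PO₄³⁻] = 2s.
Ksp = [Sr²⁺]^3[PO₄³⁻]^2 = (3s)^3 · (2s)^2 = 108s^5
108s^5 = 2.03×10⁻²⁸  ⇒  s^5 = 1.88×10⁻³⁰
Taking the 5th root, s = 1.13×10⁻⁶ mol/L.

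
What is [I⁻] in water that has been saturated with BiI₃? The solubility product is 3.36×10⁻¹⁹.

3.17×10⁻⁵ M

BiI₃(s) ⇌ Bi³⁺(aq) + 3 I⁻(aq)
For each mole of BiI₃ that dissolves per liter, [Bi³⁺] = s and [I⁻] = 3s; let s denote this solubility.
Ksp = [Bi³⁺][I⁻]^3 = s · (3s)^3 = 27s^4 = 3.36×10⁻¹⁹
s = 1.06×10⁻⁵ mol/L
[I⁻] = 3s = 3.17×10⁻⁵ mol/L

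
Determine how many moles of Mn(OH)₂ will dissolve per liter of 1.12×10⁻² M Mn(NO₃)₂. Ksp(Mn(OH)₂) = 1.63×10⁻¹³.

1.91×10⁻⁶ M

Mn(OH)₂(s) ⇌ Mn²⁺(aq) + 2 OH⁻(aq)
Mn²⁺ is already present at 1.12×10⁻² M. If s mol/L of Mn(OH)₂ dissolves, [OH⁻] = 2s while [Mn²⁺] ≈ 1.12×10⁻² M.
Ksp = [Mn²⁺][OH⁻]^2 = (1.12×10⁻²)(2s)^2
(2s)^2 = 1.63×10⁻¹³ / (1.12×10⁻²) = 1.46×10⁻¹¹
s = 1.91×10⁻⁶ M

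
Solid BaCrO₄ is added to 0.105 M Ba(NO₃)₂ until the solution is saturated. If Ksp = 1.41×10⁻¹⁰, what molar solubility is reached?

BaCrO₄(s) ⇌ Ba²⁺(aq) + CrO₄²⁻(aq)
With Ba²⁺ already at 0.105 M and s small, take [Ba²⁺] ≈ 0.105 M and [CrO₄²⁻] = s.
Ksp = [Ba²⁺][CrO₄²⁻] = (0.105)s
s = 1.41×10⁻¹⁰ / (0.105) = 1.34×10⁻⁹
s = 1.34×10⁻⁹ M

1.34×10⁻⁹ M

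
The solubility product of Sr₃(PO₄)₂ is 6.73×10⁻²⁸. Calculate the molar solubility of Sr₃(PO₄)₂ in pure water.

1.44×10⁻⁶ M

Sr₃(PO₄)₂(s) ⇌ 3 Sr²⁺(aq) + 2 PO₄³⁻(aq)
If s mol/L of Sr₃(PO₄)₂ dissolves, [Sr²⁺] = 3s and [PO₄³⁻] = 2s.
Ksp = [Sr²⁺]^3[PO₄³⁻]^2 = (3s)^3 · (2s)^2 = 108s^5
108s^5 = 6.73×10⁻²⁸  ⇒  s^5 = 6.23×10⁻³⁰
s = (6.23×10⁻³⁰)^(1/5) = 1.44×10⁻⁶ mol/L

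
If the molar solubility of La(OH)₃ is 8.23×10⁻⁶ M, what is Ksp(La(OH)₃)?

Ksp = 1.24×10⁻¹⁹

La(OH)₃(s) ⇌ La³⁺(aq) + 3 OH⁻(aq)
For each mole of La(OH)₃ that dissolves per liter, [La³⁺] = s and [OH⁻] = 3s; let s denote this solubility.
Ksp = [La³⁺][OH⁻]^3 = s · (3s)^3 = 27s^4
Ksp = 27 × (8.23×10⁻⁶)^4 = 1.24×10⁻¹⁹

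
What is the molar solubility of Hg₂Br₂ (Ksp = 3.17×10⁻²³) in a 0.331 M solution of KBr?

Hg₂Br₂(s) ⇌ Hg₂²⁺(aq) + 2 Br⁻(aq)
Let s be the solubility of Hg₂Br₂ here. The common ion gives [Br⁻] ≈ 0.331 M, and [Hg₂²⁺] = s.
Ksp = [Hg₂²⁺][Br⁻]^2 = s(0.331)^2
s = 3.17×10⁻²³ / (0.331)^2 = 2.89×10⁻²²
s = 2.89×10⁻²² M

2.89×10⁻²² M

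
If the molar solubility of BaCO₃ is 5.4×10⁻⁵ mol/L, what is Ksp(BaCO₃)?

BaCO₃(s) ⇌ Ba²⁺(aq) + CO₃²⁻(aq)
Let s be the molar solubility. Then [Ba²⁺] = s and [CO₃²⁻] = s.
Ksp = [Ba²⁺][CO₃²⁻] = s · s = s^2
Ksp = (5.4×10⁻⁵)^2 = 2.9×10⁻⁹

Ksp = 2.9×10⁻⁹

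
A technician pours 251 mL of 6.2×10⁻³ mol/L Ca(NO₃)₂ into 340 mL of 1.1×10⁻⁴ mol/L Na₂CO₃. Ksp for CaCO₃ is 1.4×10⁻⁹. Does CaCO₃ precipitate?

Total volume after mixing = 251 + 340 = 591 mL.
[Ca²⁺] = (6.2×10⁻³)(251)/591 = 2.6×10⁻³ mol/L
[CO₃²⁻] = (1.1×10⁻⁴)(340)/591 = 6.3×10⁻⁵ mol/L
Q = [Ca²⁺][CO₃²⁻] = 1.7×10⁻⁷
Q = 1.7×10⁻⁷ > Ksp = 1.4×10⁻⁹, so the solution is supersaturated and CaCO₃ precipitates.

Yes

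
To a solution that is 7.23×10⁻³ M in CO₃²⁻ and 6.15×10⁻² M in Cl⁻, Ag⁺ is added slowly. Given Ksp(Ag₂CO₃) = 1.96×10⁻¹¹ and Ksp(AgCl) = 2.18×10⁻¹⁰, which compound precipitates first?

The threshold for precipitation is Q = Ksp.
For Ag₂CO₃: [Ag⁺] = (Ksp/[CO₃²⁻])^(1/2) = 5.21×10⁻⁵ M
For AgCl: [Ag⁺] = (Ksp/[Cl⁻]) = 3.54×10⁻⁹ M
The smaller threshold [Ag⁺] is reached first, so AgCl precipitates first.

AgCl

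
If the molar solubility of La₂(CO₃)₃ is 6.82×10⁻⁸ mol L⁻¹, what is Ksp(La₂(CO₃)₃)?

Ksp = 1.59×10⁻³⁴

La₂(CO₃)₃(s) ⇌ 2 La³⁺(aq) + 3 CO₃²⁻(aq)
For each mole of La₂(CO₃)₃ that dissolves per liter, [La³⁺] = 2s and [CO₃²⁻] = 3s; let s denote this solubility.
Ksp = [La³⁺]^2[CO₃²⁻]^3 = (2s)^2 · (3s)^3 = 108s^5
Ksp = 108 × (6.82×10⁻⁸)^5 = 1.59×10⁻³⁴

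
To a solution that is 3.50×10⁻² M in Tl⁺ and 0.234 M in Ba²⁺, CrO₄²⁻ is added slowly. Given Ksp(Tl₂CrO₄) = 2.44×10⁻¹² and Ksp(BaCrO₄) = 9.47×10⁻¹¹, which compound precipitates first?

BaCrO₄

Precipitation of each salt begins when its ion product equals Ksp.
For Tl₂CrO₄: [CrO₄²⁻] = (Ksp/[Tl⁺]^2) = 1.99×10⁻⁹ M
For BaCrO₄: [CrO₄²⁻] = (Ksp/[Ba²⁺]) = 4.05×10⁻¹⁰ M
BaCrO₄ requires the lower [CrO₄²⁻], so it precipitates first.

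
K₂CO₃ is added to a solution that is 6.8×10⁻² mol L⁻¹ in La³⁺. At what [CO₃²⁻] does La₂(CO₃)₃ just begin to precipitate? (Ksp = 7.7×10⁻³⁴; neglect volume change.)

5.5×10⁻¹¹ M

A salt starts to precipitate once the ion product Q reaches its Ksp.
La₂(CO₃)₃(s) ⇌ 2 La³⁺(aq) + 3 CO₃²⁻(aq)
Ksp = [La³⁺]^2[CO₃²⁻]^3 = [CO₃²⁻]^3(6.8×10⁻²)^2
[CO₃²⁻]^3 = 7.7×10⁻³⁴ / (6.8×10⁻²)^2 = 1.7×10⁻³¹
[CO₃²⁻] = 5.5×10⁻¹¹ mol L⁻¹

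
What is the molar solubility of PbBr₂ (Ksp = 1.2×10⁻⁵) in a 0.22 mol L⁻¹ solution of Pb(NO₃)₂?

PbBr₂(s) ⇌ Pb²⁺(aq) + 2 Br⁻(aq)
Let s be the solubility of PbBr₂ here. The common ion gives [Pb²⁺] ≈ 0.22 mol L⁻¹, and [Br⁻] = 2s.
Ksp = [Pb²⁺][Br⁻]^2 = (0.22)(2s)^2
(2s)^2 = 1.2×10⁻⁵ / (0.22) = 5.5×10⁻⁵
s = 3.7×10⁻³ mol L⁻¹

3.7×10⁻³ M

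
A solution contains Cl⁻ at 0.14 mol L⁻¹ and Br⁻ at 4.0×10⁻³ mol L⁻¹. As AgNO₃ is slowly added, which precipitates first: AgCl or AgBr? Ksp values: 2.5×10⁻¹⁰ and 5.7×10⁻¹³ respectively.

AgBr

Precipitation of each salt begins when its ion product equals Ksp.
For AgCl: [Ag⁺] = (Ksp/[Cl⁻]) = 1.8×10⁻⁹ mol L⁻¹
For AgBr: [Ag⁺] = (Ksp/[Br⁻]) = 1.4×10⁻¹⁰ mol L⁻¹
AgBr requires the lower [Ag⁺], so it precipitates first.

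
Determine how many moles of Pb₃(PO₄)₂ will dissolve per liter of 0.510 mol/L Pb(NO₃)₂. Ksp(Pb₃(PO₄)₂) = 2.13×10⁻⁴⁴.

2.00×10⁻²² M

Pb₃(PO₄)₂(s) ⇌ 3 Pb²⁺(aq) + 2 PO₄³⁻(aq)
With Pb²⁺ already at 0.510 mol/L and s small, take [Pb²⁺] ≈ 0.510 mol/L and [PO₄³⁻] = 2s.
Ksp = [Pb²⁺]^3[PO₄³⁻]^2 = (0.510)^3(2s)^2
(2s)^2 = 2.13×10⁻⁴⁴ / (0.510)^3 = 1.61×10⁻⁴³
s = 2.00×10⁻²² mol/L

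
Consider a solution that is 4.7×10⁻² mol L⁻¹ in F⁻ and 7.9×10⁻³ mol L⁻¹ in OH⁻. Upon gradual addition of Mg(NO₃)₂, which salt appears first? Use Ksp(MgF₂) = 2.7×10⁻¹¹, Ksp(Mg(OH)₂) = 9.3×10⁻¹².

Each salt precipitates once Q = Ksp for that salt.
For MgF₂: [Mg²⁺] = (Ksp/[F⁻]^2) = 1.2×10⁻⁸ mol L⁻¹
For Mg(OH)₂: [Mg²⁺] = (Ksp/[OH⁻]^2) = 1.5×10⁻⁷ mol L⁻¹
The smaller threshold [Mg²⁺] is reached first, so MgF₂ precipitates first.

MgF₂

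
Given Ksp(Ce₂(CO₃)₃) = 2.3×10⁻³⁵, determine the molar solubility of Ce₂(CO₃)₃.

Ce₂(CO₃)₃(s) ⇌ 2 Ce³⁺(aq) + 3 CO₃²⁻(aq)
For each mole of Ce₂(CO₃)₃ that dissolves per liter, [Ce³⁺] = 2s and [CO₃²⁻] = 3s; let s denote this solubility.
Ksp = [Ce³⁺]^2[CO₃²⁻]^3 = (2s)^2 · (3s)^3 = 108s^5
108s^5 = 2.3×10⁻³⁵  ⇒  s^5 = 2.1×10⁻³⁷
s = 4.6×10⁻⁸ mol L⁻¹

4.6×10⁻⁸ M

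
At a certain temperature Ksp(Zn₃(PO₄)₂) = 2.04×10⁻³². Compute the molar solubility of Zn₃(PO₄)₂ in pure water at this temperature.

Zn₃(PO₄)₂(s) ⇌ 3 Zn²⁺(aq) + 2 PO₄³⁻(aq)
For each mole of Zn₃(PO₄)₂ that dissolves per liter, [Zn²⁺] = 3s and [PO₄³⁻] = 2s; let s denote this solubility.
Ksp = [Zn²⁺]^3[PO₄³⁻]^2 = (3s)^3 · (2s)^2 = 108s^5
108s^5 = 2.04×10⁻³²  ⇒  s^5 = 1.89×10⁻³⁴
Taking the 5th root, s = 1.80×10⁻⁷ M.

1.80×10⁻⁷ M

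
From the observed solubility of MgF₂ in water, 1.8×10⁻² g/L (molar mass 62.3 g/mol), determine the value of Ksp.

Ksp = 9.6×10⁻¹¹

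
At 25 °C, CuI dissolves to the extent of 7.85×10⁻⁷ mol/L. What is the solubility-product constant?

Ksp = 6.16×10⁻¹³

CuI(s) ⇌ Cu⁺(aq) + I⁻(aq)
With molar solubility s: [Cu⁺] = s, [I⁻] = s.
Ksp = [Cu⁺][I⁻] = s · s = s^2
Ksp = (7.85×10⁻⁷)^2 = 6.16×10⁻¹³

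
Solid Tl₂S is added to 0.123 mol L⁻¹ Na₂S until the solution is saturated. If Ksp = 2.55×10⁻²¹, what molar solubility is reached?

7.20×10⁻¹¹ M

Tl₂S(s) ⇌ 2 Tl⁺(aq) + S²⁻(aq)
S²⁻ is already present at 0.123 mol L⁻¹. If s mol/L of Tl₂S dissolves, [Tl⁺] = 2s while [S²⁻] ≈ 0.123 mol L⁻¹.
Ksp = [Tl⁺]^2[S²⁻] = (2s)^2(0.123)
(2s)^2 = 2.55×10⁻²¹ / (0.123) = 2.07×10⁻²⁰
s = 7.20×10⁻¹¹ mol L⁻¹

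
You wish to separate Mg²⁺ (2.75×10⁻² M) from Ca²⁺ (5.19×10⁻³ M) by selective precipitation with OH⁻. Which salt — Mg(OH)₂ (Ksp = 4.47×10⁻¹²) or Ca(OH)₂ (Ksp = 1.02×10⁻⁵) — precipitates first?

Mg(OH)₂

The threshold for precipitation is Q = Ksp.
For Mg(OH)₂: [OH⁻] = (Ksp/[Mg²⁺])^(1/2) = 1.27×10⁻⁵ M
For Ca(OH)₂: [OH⁻] = (Ksp/[Ca²⁺])^(1/2) = 4.43×10⁻² M
The smaller threshold [OH⁻] is reached first, so Mg(OH)₂ precipitates first.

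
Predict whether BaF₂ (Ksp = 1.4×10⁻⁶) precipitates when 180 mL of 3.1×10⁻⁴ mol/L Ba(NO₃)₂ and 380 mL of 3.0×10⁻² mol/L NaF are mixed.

No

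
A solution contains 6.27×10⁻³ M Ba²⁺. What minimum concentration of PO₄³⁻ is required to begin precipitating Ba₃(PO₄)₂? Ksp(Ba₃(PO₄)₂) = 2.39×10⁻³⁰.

3.11×10⁻¹² M

The threshold for precipitation is Q = Ksp.
Ba₃(PO₄)₂(s) ⇌ 3 Ba²⁺(aq) + 2 PO₄³⁻(aq)
Ksp = [Ba²⁺]^3[PO₄³⁻]^2 = [PO₄³⁻]^2(6.27×10⁻³)^3
[PO₄³⁻]^2 = 2.39×10⁻³⁰ / (6.27×10⁻³)^3 = 9.70×10⁻²⁴
[PO₄³⁻] = 3.11×10⁻¹² M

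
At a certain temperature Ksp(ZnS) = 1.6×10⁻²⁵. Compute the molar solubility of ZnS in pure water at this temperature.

4.0×10⁻¹³ M

ZnS(s) ⇌ Zn²⁺(aq) + S²⁻(aq)
If s mol/L of ZnS dissolves, [Zn²⁺] = s and [S²⁻] = s.
Ksp = [Zn²⁺][S²⁻] = s · s = s^2
s^2 = 1.6×10⁻²⁵
s = 4.0×10⁻¹³ M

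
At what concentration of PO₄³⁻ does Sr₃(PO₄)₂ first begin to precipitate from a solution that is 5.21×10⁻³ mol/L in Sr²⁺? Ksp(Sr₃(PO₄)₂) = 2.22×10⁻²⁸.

3.96×10⁻¹¹ M

Precipitation of each salt begins when its ion product equals Ksp.
Sr₃(PO₄)₂(s) ⇌ 3 Sr²⁺(aq) + 2 PO₄³⁻(aq)
Ksp = [Sr²⁺]^3[PO₄³⁻]^2 = [PO₄³⁻]^2(5.21×10⁻³)^3
[PO₄³⁻]^2 = 2.22×10⁻²⁸ / (5.21×10⁻³)^3 = 1.57×10⁻²¹
[PO₄³⁻] = 3.96×10⁻¹¹ mol/L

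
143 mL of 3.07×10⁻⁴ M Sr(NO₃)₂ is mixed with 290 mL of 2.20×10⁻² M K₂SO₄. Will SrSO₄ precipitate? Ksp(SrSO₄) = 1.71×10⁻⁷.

The combined volume is 433 mL.
[Sr²⁺] = (3.07×10⁻⁴)(143)/433 = 1.01×10⁻⁴ M
[SO₄²⁻] = (2.20×10⁻²)(290)/433 = 1.47×10⁻² M
Q = [Sr²⁺][SO₄²⁻] = 1.49×10⁻⁶
Because Q > Ksp (1.49×10⁻⁶ vs 1.71×10⁻⁷), a precipitate of SrSO₄ forms.

Yes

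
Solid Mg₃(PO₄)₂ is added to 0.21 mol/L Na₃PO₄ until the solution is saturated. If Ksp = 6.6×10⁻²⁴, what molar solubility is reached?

Mg₃(PO₄)₂(s) ⇌ 3 Mg²⁺(aq) + 2 PO₄³⁻(aq)
PO₄³⁻ is already present at 0.21 mol/L. If s mol/L of Mg₃(PO₄)₂ dissolves, [Mg²⁺] = 3s while [PO₄³⁻] ≈ 0.21 mol/L.
Ksp = [Mg²⁺]^3[PO₄³⁻]^2 = (3s)^3(0.21)^2
(3s)^3 = 6.6×10⁻²⁴ / (0.21)^2 = 1.5×10⁻²²
s = 1.8×10⁻⁸ mol/L

1.8×10⁻⁸ M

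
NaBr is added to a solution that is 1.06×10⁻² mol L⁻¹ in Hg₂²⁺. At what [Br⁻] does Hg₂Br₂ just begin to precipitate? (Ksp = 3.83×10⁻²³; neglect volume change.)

6.01×10⁻¹¹ M

The threshold for precipitation is Q = Ksp.
Hg₂Br₂(s) ⇌ Hg₂²⁺(aq) + 2 Br⁻(aq)
Ksp = [Hg₂²⁺][Br⁻]^2 = [Br⁻]^2(1.06×10⁻²)
[Br⁻]^2 = 3.83×10⁻²³ / (1.06×10⁻²) = 3.61×10⁻²¹
[Br⁻] = 6.01×10⁻¹¹ mol L⁻¹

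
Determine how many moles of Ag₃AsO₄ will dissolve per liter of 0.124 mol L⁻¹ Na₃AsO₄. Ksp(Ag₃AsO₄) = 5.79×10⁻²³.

Ag₃AsO₄(s) ⇌ 3 Ag⁺(aq) + AsO₄³⁻(aq)
Let s be the solubility of Ag₃AsO₄ here. The common ion gives [AsO₄³⁻] ≈ 0.124 mol L⁻¹, and [Ag⁺] = 3s.
Ksp = [Ag⁺]^3[AsO₄³⁻] = (3s)^3(0.124)
(3s)^3 = 5.79×10⁻²³ / (0.124) = 4.67×10⁻²²
s = 2.59×10⁻⁸ mol L⁻¹

2.59×10⁻⁸ M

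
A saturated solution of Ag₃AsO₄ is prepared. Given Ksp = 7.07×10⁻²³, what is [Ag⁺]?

Ag₃AsO₄(s) ⇌ 3 Ag⁺(aq) + AsO₄³⁻(aq)
With molar solubility s: [Ag⁺] = 3s, [AsO₄³⁻] = s.
Ksp = [Ag⁺]^3[AsO₄³⁻] = (3s)^3 · s = 27s^4 = 7.07×10⁻²³
s = 1.27×10⁻⁶ M
[Ag⁺] = 3s = 3.82×10⁻⁶ M

3.82×10⁻⁶ M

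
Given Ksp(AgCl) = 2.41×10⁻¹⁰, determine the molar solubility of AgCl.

AgCl(s) ⇌ Ag⁺(aq) + Cl⁻(aq)
Call the molar solubility s, so that [Ag⁺] = s and [Cl⁻] = s.
Ksp = [Ag⁺][Cl⁻] = s · s = s^2
s^2 = 2.41×10⁻¹⁰
s = (2.41×10⁻¹⁰)^(1/2) = 1.55×10⁻⁵ mol L⁻¹

1.55×10⁻⁵ M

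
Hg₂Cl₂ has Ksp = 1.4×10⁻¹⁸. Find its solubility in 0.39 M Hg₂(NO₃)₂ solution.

Hg₂Cl₂(s) ⇌ Hg₂²⁺(aq) + 2 Cl⁻(aq)
With Hg₂²⁺ already at 0.39 M and s small, take [Hg₂²⁺] ≈ 0.39 M and [Cl⁻] = 2s.
Ksp = [Hg₂²⁺][Cl⁻]^2 = (0.39)(2s)^2
(2s)^2 = 1.4×10⁻¹⁸ / (0.39) = 3.6×10⁻¹⁸
s = 9.5×10⁻¹⁰ M

9.5×10⁻¹⁰ M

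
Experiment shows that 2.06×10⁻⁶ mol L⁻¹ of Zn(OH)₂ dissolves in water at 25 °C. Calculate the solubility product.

Ksp = 3.50×10⁻¹⁷

Zn(OH)₂(s) ⇌ Zn²⁺(aq) + 2 OH⁻(aq)
If s mol/L of Zn(OH)₂ dissolves, [Zn²⁺] = s and [OH⁻] = 2s.
Ksp = [Zn²⁺][OH⁻]^2 = s · (2s)^2 = 4s^3
Ksp = 4 × (2.06×10⁻⁶)^3 = 3.50×10⁻¹⁷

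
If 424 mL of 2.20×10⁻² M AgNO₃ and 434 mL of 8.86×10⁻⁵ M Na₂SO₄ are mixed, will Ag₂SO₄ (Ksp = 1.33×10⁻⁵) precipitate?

No

The combined volume is 858 mL.
[Ag⁺] = (2.20×10⁻²)(424)/858 = 1.09×10⁻² M
[SO₄²⁻] = (8.86×10⁻⁵)(434)/858 = 4.48×10⁻⁵ M
Q = [Ag⁺]^2[SO₄²⁻] = 5.30×10⁻⁹
Since Q (5.30×10⁻⁹) is less than Ksp (1.33×10⁻⁵), no Ag₂SO₄ precipitates.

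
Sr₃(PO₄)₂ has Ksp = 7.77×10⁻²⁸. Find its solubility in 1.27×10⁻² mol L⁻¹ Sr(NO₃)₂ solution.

Sr₃(PO₄)₂(s) ⇌ 3 Sr²⁺(aq) + 2 PO₄³⁻(aq)
The solution already contains Sr²⁺ at 1.27×10⁻² mol L⁻¹. Let s be the molar solubility of Sr₃(PO₄)₂.
[Sr²⁺] ≈ 1.27×10⁻² mol L⁻¹ (common ion dominates); [PO₄³⁻] = 2s.
Ksp = [Sr²⁺]^3[PO₄³⁻]^2 = (1.27×10⁻²)^3(2s)^2
(2s)^2 = 7.77×10⁻²⁸ / (1.27×10⁻²)^3 = 3.79×10⁻²²
s = 9.74×10⁻¹² mol L⁻¹

9.74×10⁻¹² M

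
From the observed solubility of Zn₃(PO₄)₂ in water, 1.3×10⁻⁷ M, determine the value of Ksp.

Ksp = 4.0×10⁻³³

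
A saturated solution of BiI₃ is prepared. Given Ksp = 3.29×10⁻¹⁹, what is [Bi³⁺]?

BiI₃(s) ⇌ Bi³⁺(aq) + 3 I⁻(aq)
Call the molar solubility s, so that [Bi³⁺] = s and [I⁻] = 3s.
Ksp = [Bi³⁺][I⁻]^3 = s · (3s)^3 = 27s^4 = 3.29×10⁻¹⁹
s = 1.05×10⁻⁵ mol/L
[Bi³⁺] = s = 1.05×10⁻⁵ mol/L

1.05×10⁻⁵ M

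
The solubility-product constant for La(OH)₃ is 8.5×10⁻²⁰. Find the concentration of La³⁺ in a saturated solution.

7.5×10⁻⁶ M

La(OH)₃(s) ⇌ La³⁺(aq) + 3 OH⁻(aq)
If s mol/L of La(OH)₃ dissolves, [La³⁺] = s and [OH⁻] = 3s.
Ksp = [La³⁺][OH⁻]^3 = s · (3s)^3 = 27s^4 = 8.5×10⁻²⁰
s = 7.5×10⁻⁶ mol/L
[La³⁺] = s = 7.5×10⁻⁶ mol/L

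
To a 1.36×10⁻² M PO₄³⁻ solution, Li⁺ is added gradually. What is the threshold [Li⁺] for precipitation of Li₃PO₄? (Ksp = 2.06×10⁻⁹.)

Precipitation of each salt begins when its ion product equals Ksp.
Li₃PO₄(s) ⇌ 3 Li⁺(aq) + PO₄³⁻(aq)
Ksp = [Li⁺]^3[PO₄³⁻] = [Li⁺]^3(1.36×10⁻²)
[Li⁺]^3 = 2.06×10⁻⁹ / (1.36×10⁻²) = 1.51×10⁻⁷
[Li⁺] = 5.33×10⁻³ M

5.33×10⁻³ M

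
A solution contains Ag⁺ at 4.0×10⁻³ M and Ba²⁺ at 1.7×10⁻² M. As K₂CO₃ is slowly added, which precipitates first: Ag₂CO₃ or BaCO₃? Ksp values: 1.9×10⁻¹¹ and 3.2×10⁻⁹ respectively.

BaCO₃

Each salt precipitates once Q = Ksp for that salt.
For Ag₂CO₃: [CO₃²⁻] = (Ksp/[Ag⁺]^2) = 1.2×10⁻⁶ M
For BaCO₃: [CO₃²⁻] = (Ksp/[Ba²⁺]) = 1.9×10⁻⁷ M
Since BaCO₃ needs less CO₃²⁻ to reach saturation, it precipitates first.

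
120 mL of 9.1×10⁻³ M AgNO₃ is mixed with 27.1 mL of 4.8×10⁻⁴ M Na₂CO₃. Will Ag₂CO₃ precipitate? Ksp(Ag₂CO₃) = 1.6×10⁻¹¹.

Yes

Total volume after mixing = 120 + 27.1 = 147.1 mL.
[Ag⁺] = (9.1×10⁻³)(120)/147.1 = 7.4×10⁻³ M
[CO₃²⁻] = (4.8×10⁻⁴)(27.1)/147.1 = 8.8×10⁻⁵ M
Q = [Ag⁺]^2[CO₃²⁻] = 4.9×10⁻⁹
Since Q (4.9×10⁻⁹) exceeds Ksp (1.6×10⁻¹¹), Ag₂CO₃ will precipitate.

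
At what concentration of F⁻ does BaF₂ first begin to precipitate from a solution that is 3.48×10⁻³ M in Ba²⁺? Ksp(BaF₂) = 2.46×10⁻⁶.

The threshold for precipitation is Q = Ksp.
BaF₂(s) ⇌ Ba²⁺(aq) + 2 F⁻(aq)
Ksp = [Ba²⁺][F⁻]^2 = [F⁻]^2(3.48×10⁻³)
[F⁻]^2 = 2.46×10⁻⁶ / (3.48×10⁻³) = 7.07×10⁻⁴
[F⁻] = 2.66×10⁻² M

2.66×10⁻² M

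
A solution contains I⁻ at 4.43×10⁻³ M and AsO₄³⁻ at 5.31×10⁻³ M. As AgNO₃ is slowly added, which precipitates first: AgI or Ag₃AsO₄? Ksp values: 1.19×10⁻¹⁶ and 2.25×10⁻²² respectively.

AgI

Precipitation begins when Q = Ksp.
For AgI: [Ag⁺] = (Ksp/[I⁻]) = 2.69×10⁻¹⁴ M
For Ag₃AsO₄: [Ag⁺] = (Ksp/[AsO₄³⁻])^(1/3) = 3.49×10⁻⁷ M
Since AgI needs less Ag⁺ to reach saturation, it precipitates first.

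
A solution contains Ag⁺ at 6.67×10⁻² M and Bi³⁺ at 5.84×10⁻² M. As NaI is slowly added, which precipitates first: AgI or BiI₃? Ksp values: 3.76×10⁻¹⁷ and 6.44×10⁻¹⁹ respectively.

Precipitation of each salt begins when its ion product equals Ksp.
For AgI: [I⁻] = (Ksp/[Ag⁺]) = 5.64×10⁻¹⁶ M
For BiI₃: [I⁻] = (Ksp/[Bi³⁺])^(1/3) = 2.23×10⁻⁶ M
The smaller threshold [I⁻] is reached first, so AgI precipitates first.

AgI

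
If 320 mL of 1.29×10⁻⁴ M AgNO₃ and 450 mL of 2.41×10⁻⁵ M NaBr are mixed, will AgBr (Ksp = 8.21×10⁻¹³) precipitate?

Yes

Total volume after mixing = 320 + 450 = 770 mL.
[Ag⁺] = (1.29×10⁻⁴)(320)/770 = 5.36×10⁻⁵ M
[Br⁻] = (2.41×10⁻⁵)(450)/770 = 1.41×10⁻⁵ M
Q = [Ag⁺][Br⁻] = 7.55×10⁻¹⁰
Since Q (7.55×10⁻¹⁰) exceeds Ksp (8.21×10⁻¹³), AgBr will precipitate.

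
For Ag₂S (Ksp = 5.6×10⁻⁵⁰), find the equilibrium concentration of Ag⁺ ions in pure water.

4.8×10⁻¹⁷ M

Ag₂S(s) ⇌ 2 Ag⁺(aq) + S²⁻(aq)
If s mol/L of Ag₂S dissolves, [Ag⁺] = 2s and [S²⁻] = s.
Ksp = [Ag⁺]^2[S²⁻] = (2s)^2 · s = 4s^3 = 5.6×10⁻⁵⁰
s = 2.4×10⁻¹⁷ mol L⁻¹
[Ag⁺] = 2s = 4.8×10⁻¹⁷ mol L⁻¹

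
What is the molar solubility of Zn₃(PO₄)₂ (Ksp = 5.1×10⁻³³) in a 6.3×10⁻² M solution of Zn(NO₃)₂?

2.3×10⁻¹⁵ M

Zn₃(PO₄)₂(s) ⇌ 3 Zn²⁺(aq) + 2 PO₄³⁻(aq)
With Zn²⁺ already at 6.3×10⁻² M and s small, take [Zn²⁺] ≈ 6.3×10⁻² M and [PO₄³⁻] = 2s.
Ksp = [Zn²⁺]^3[PO₄³⁻]^2 = (6.3×10⁻²)^3(2s)^2
(2s)^2 = 5.1×10⁻³³ / (6.3×10⁻²)^3 = 2.0×10⁻²⁹
s = 2.3×10⁻¹⁵ M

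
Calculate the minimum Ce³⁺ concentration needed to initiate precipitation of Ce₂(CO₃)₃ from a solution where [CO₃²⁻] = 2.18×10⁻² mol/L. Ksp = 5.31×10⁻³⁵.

Precipitation begins when Q = Ksp.
Ce₂(CO₃)₃(s) ⇌ 2 Ce³⁺(aq) + 3 CO₃²⁻(aq)
Ksp = [Ce³⁺]^2[CO₃²⁻]^3 = [Ce³⁺]^2(2.18×10⁻²)^3
[Ce³⁺]^2 = 5.31×10⁻³⁵ / (2.18×10⁻²)^3 = 5.13×10⁻³⁰
[Ce³⁺] = 2.26×10⁻¹⁵ mol/L

2.26×10⁻¹⁵ M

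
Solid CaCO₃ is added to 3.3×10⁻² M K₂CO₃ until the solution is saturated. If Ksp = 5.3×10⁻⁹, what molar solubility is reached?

1.6×10⁻⁷ M

CaCO₃(s) ⇌ Ca²⁺(aq) + CO₃²⁻(aq)
CO₃²⁻ is already present at 3.3×10⁻² M. If s mol/L of CaCO₃ dissolves, [Ca²⁺] = s while [CO₃²⁻] ≈ 3.3×10⁻² M.
Ksp = [Ca²⁺][CO₃²⁻] = s(3.3×10⁻²)
s = 5.3×10⁻⁹ / (3.3×10⁻²) = 1.6×10⁻⁷
s = 1.6×10⁻⁷ M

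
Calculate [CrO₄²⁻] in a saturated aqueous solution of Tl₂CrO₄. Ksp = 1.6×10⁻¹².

Tl₂CrO₄(s) ⇌ 2 Tl⁺(aq) + CrO₄²⁻(aq)
For each mole of Tl₂CrO₄ that dissolves per liter, [Tl⁺] = 2s and [CrO₄²⁻] = s; let s denote this solubility.
Ksp = [Tl⁺]^2[CrO₄²⁻] = (2s)^2 · s = 4s^3 = 1.6×10⁻¹²
s = 7.4×10⁻⁵ mol/L
[CrO₄²⁻] = s = 7.4×10⁻⁵ mol/L

7.4×10⁻⁵ M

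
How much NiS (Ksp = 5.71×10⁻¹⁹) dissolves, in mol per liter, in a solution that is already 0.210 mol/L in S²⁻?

2.72×10⁻¹⁸ M

NiS(s) ⇌ Ni²⁺(aq) + S²⁻(aq)
S²⁻ is already present at 0.210 mol/L. If s mol/L of NiS dissolves, [Ni²⁺] = s while [S²⁻] ≈ 0.210 mol/L.
Ksp = [Ni²⁺][S²⁻] = s(0.210)
s = 5.71×10⁻¹⁹ / (0.210) = 2.72×10⁻¹⁸
s = 2.72×10⁻¹⁸ mol/L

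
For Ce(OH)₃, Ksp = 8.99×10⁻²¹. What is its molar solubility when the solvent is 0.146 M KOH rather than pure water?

2.89×10⁻¹⁸ M

Ce(OH)₃(s) ⇌ Ce³⁺(aq) + 3 OH⁻(aq)
Let s be the solubility of Ce(OH)₃ here. The common ion gives [OH⁻] ≈ 0.146 M, and [Ce³⁺] = s.
Ksp = [Ce³⁺][OH⁻]^3 = s(0.146)^3
s = 8.99×10⁻²¹ / (0.146)^3 = 2.89×10⁻¹⁸
s = 2.89×10⁻¹⁸ M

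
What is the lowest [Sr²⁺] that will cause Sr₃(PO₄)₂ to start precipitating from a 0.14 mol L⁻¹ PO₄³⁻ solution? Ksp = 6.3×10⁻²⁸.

3.2×10⁻⁹ M

Each salt precipitates once Q = Ksp for that salt.
Sr₃(PO₄)₂(s) ⇌ 3 Sr²⁺(aq) + 2 PO₄³⁻(aq)
Ksp = [Sr²⁺]^3[PO₄³⁻]^2 = [Sr²⁺]^3(0.14)^2
[Sr²⁺]^3 = 6.3×10⁻²⁸ / (0.14)^2 = 3.2×10⁻²⁶
[Sr²⁺] = 3.2×10⁻⁹ mol L⁻¹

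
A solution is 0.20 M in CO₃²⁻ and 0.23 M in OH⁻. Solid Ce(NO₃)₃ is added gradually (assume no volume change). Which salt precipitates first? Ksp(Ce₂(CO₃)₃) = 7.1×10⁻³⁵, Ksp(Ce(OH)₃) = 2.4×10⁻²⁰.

Ce(OH)₃

Precipitation of each salt begins when its ion product equals Ksp.
For Ce₂(CO₃)₃: [Ce³⁺] = (Ksp/[CO₃²⁻]^3)^(1/2) = 9.4×10⁻¹⁷ M
For Ce(OH)₃: [Ce³⁺] = (Ksp/[OH⁻]^3) = 2.0×10⁻¹⁸ M
Since Ce(OH)₃ needs less Ce³⁺ to reach saturation, it precipitates first.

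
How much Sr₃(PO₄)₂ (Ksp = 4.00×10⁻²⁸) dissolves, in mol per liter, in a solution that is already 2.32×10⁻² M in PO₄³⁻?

Sr₃(PO₄)₂(s) ⇌ 3 Sr²⁺(aq) + 2 PO₄³⁻(aq)
With PO₄³⁻ already at 2.32×10⁻² M and s small, take [PO₄³⁻] ≈ 2.32×10⁻² M and [Sr²⁺] = 3s.
Ksp = [Sr²⁺]^3[PO₄³⁻]^2 = (3s)^3(2.32×10⁻²)^2
(3s)^3 = 4.00×10⁻²⁸ / (2.32×10⁻²)^2 = 7.43×10⁻²⁵
s = 3.02×10⁻⁹ M

3.02×10⁻⁹ M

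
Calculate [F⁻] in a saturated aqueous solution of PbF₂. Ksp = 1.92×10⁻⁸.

3.37×10⁻³ M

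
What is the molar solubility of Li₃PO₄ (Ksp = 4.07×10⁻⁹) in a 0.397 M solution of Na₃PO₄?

Li₃PO₄(s) ⇌ 3 Li⁺(aq) + PO₄³⁻(aq)
With PO₄³⁻ already at 0.397 M and s small, take [PO₄³⁻] ≈ 0.397 M and [Li⁺] = 3s.
Ksp = [Li⁺]^3[PO₄³⁻] = (3s)^3(0.397)
(3s)^3 = 4.07×10⁻⁹ / (0.397) = 1.03×10⁻⁸
s = 7.24×10⁻⁴ M

7.24×10⁻⁴ M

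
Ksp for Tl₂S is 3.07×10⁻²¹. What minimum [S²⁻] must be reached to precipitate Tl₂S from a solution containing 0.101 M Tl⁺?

3.01×10⁻¹⁹ M

The threshold for precipitation is Q = Ksp.
Tl₂S(s) ⇌ 2 Tl⁺(aq) + S²⁻(aq)
Ksp = [Tl⁺]^2[S²⁻] = [S²⁻](0.101)^2
[S²⁻] = 3.07×10⁻²¹ / (0.101)^2 = 3.01×10⁻¹⁹
[S²⁻] = 3.01×10⁻¹⁹ M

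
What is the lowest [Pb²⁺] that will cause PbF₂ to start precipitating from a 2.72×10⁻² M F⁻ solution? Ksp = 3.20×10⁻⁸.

The threshold for precipitation is Q = Ksp.
PbF₂(s) ⇌ Pb²⁺(aq) + 2 F⁻(aq)
Ksp = [Pb²⁺][F⁻]^2 = [Pb²⁺](2.72×10⁻²)^2
[Pb²⁺] = 3.20×10⁻⁸ / (2.72×10⁻²)^2 = 4.33×10⁻⁵
[Pb²⁺] = 4.33×10⁻⁵ M

4.33×10⁻⁵ M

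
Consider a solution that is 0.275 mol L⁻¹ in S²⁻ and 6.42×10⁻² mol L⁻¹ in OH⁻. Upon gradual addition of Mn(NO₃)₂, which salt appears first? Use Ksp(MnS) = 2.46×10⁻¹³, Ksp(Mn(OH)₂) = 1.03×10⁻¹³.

MnS

Each salt precipitates once Q = Ksp for that salt.
For MnS: [Mn²⁺] = (Ksp/[S²⁻]) = 8.95×10⁻¹³ mol L⁻¹
For Mn(OH)₂: [Mn²⁺] = (Ksp/[OH⁻]^2) = 2.50×10⁻¹¹ mol L⁻¹
Since MnS needs less Mn²⁺ to reach saturation, it precipitates first.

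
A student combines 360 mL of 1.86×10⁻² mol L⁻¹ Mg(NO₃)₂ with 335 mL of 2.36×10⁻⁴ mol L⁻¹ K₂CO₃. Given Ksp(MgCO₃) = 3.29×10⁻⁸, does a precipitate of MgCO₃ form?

Total volume after mixing = 360 + 335 = 695 mL.
[Mg²⁺] = (1.86×10⁻²)(360)/695 = 9.63×10⁻³ mol L⁻¹
[CO₃²⁻] = (2.36×10⁻⁴)(335)/695 = 1.14×10⁻⁴ mol L⁻¹
Q = [Mg²⁺][CO₃²⁻] = 1.10×10⁻⁶
Because Q > Ksp (1.10×10⁻⁶ vs 3.29×10⁻⁸), a precipitate of MgCO₃ forms.

Yes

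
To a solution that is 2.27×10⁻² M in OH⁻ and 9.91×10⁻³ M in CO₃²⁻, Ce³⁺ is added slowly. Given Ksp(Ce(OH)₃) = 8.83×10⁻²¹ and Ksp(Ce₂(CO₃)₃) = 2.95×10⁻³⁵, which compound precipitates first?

A salt starts to precipitate once the ion product Q reaches its Ksp.
For Ce(OH)₃: [Ce³⁺] = (Ksp/[OH⁻]^3) = 7.55×10⁻¹⁶ M
For Ce₂(CO₃)₃: [Ce³⁺] = (Ksp/[CO₃²⁻]^3)^(1/2) = 5.51×10⁻¹⁵ M
The smaller threshold [Ce³⁺] is reached first, so Ce(OH)₃ precipitates first.

Ce(OH)₃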